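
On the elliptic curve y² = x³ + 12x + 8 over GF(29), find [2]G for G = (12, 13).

(14, 22)

tangent at (12, 13): λ = (3·12² + 12)/(2·13) ≡ 9/26. 26⁻¹ ≡ 19 (mod 29), so λ ≡ 9·19 ≡ 26.
  x = λ² - 12 - 12 = 676 - 24 ≡ 14; y = λ·(12 - 14) - 13 ≡ 22. → (14, 22)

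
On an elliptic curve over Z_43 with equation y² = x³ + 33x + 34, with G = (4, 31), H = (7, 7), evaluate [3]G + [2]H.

(29, 15)

First 3G:
Repeated addition: build up to 3G.
2G: tangent at (4, 31): λ = (3·4² + 33)/(2·31) ≡ 38/19. 19⁻¹ ≡ 34 (mod 43) since 19·34 = 646 ≡ 1, so λ ≡ 38·34 ≡ 2.
  x = λ² - 4 - 4 = 4 - 8 ≡ 39; y = λ·(4 - 39) - 31 ≡ 28. → (39, 28)
3G: (39, 28) + (4, 31). λ = (31 - 28)/(4 - 39) ≡ 3/8 mod 43. 8⁻¹ ≡ 27 (mod 43), so λ ≡ 38.
  x = λ² - 39 - 4 = 1444 - 43 ≡ 25; y = λ·(39 - 25) - 28 ≡ 31. → (25, 31)
3G = (25, 31).
Next 2H:
Repeated addition: build up to 2H.
2H: tangent at (7, 7): λ = (3·7² + 33)/(2·7) ≡ 8/14. 14⁻¹ ≡ 40 (mod 43), so λ ≡ 8·40 ≡ 19.
  x = λ² - 7 - 7 = 361 - 14 ≡ 3; y = λ·(7 - 3) - 7 ≡ 26. → (3, 26)
2H = (3, 26).
Finally 3G + 2H:
(25, 31) + (3, 26). λ = (26 - 31)/(3 - 25) ≡ 38/21 mod 43. 21⁻¹ ≡ 41 (mod 43), so λ ≡ 10.
  x = λ² - 25 - 3 = 100 - 28 ≡ 29; y = λ·(25 - 29) - 31 ≡ 15. → (29, 15)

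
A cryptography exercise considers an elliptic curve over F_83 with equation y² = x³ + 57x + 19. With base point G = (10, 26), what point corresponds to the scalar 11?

Repeated addition: build up to 11G.
2G: tangent at (10, 26): λ = (3·10² + 57)/(2·26) ≡ 25/52. 52⁻¹ ≡ 8 (mod 83) since 52·8 = 416 ≡ 1, so λ ≡ 25·8 ≡ 34.
  x = λ² - 10 - 10 = 1156 - 20 ≡ 57; y = λ·(10 - 57) - 26 ≡ 36. → (57, 36)
3G: (57, 36) + (10, 26). λ = (26 - 36)/(10 - 57) ≡ 73/36 mod 83. 36⁻¹ ≡ 30 (mod 83), so λ ≡ 32.
  x = λ² - 57 - 10 = 1024 - 67 ≡ 44; y = λ·(57 - 44) - 36 ≡ 48. → (44, 48)
4G: (44, 48) + (10, 26). λ = (26 - 48)/(10 - 44) ≡ 61/49 mod 83. 49⁻¹ ≡ 61 (mod 83) since 49·61 = 2989 ≡ 1, so λ ≡ 69.
  x = λ² - 44 - 10 = 4761 - 54 ≡ 59; y = λ·(44 - 59) - 48 ≡ 79. → (59, 79)
5G: (59, 79) + (10, 26). λ = (26 - 79)/(10 - 59) ≡ 30/34 mod 83. 34⁻¹ ≡ 22 (mod 83) since 34·22 = 748 ≡ 1, so λ ≡ 79.
  x = λ² - 59 - 10 = 6241 - 69 ≡ 30; y = λ·(59 - 30) - 79 ≡ 54. → (30, 54)
6G: (30, 54) + (10, 26). λ = (26 - 54)/(10 - 30) ≡ 55/63 mod 83. 63⁻¹ ≡ 29 (mod 83), so λ ≡ 18.
  x = λ² - 30 - 10 = 324 - 40 ≡ 35; y = λ·(30 - 35) - 54 ≡ 22. → (35, 22)
7G: (35, 22) + (10, 26). λ = (26 - 22)/(10 - 35) ≡ 4/58 mod 83. 58⁻¹ ≡ 73 (mod 83), so λ ≡ 43.
  x = λ² - 35 - 10 = 1849 - 45 ≡ 61; y = λ·(35 - 61) - 22 ≡ 22. → (61, 22)
8G: (61, 22) + (10, 26). λ = (26 - 22)/(10 - 61) ≡ 4/32 mod 83. 32⁻¹ ≡ 13 (mod 83), so λ ≡ 52.
  x = λ² - 61 - 10 = 2704 - 71 ≡ 60; y = λ·(61 - 60) - 22 ≡ 30. → (60, 30)
9G: (60, 30) + (10, 26). λ = (26 - 30)/(10 - 60) ≡ 79/33 mod 83. 33⁻¹ ≡ 78 (mod 83) since 33·78 = 2574 ≡ 1, so λ ≡ 20.
  x = λ² - 60 - 10 = 400 - 70 ≡ 81; y = λ·(60 - 81) - 30 ≡ 48. → (81, 48)
10G: (81, 48) + (10, 26). λ = (26 - 48)/(10 - 81) ≡ 61/12 mod 83. 12⁻¹ ≡ 7 (mod 83) since 12·7 = 84 ≡ 1, so λ ≡ 12.
  x = λ² - 81 - 10 = 144 - 91 ≡ 53; y = λ·(81 - 53) - 48 ≡ 39. → (53, 39)
11G: (53, 39) + (10, 26). λ = (26 - 39)/(10 - 53) ≡ 70/40 mod 83. 40⁻¹ ≡ 27 (mod 83), so λ ≡ 64.
  x = λ² - 53 - 10 = 4096 - 63 ≡ 49; y = λ·(53 - 49) - 39 ≡ 51. → (49, 51)

(49, 51)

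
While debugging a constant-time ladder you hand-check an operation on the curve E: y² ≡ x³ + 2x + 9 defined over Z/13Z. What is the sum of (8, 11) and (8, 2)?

O

The two points share x = 8 and their y-coordinates satisfy 11 + 2 ≡ 0 (mod 13), so they are inverses. Their sum is ∞.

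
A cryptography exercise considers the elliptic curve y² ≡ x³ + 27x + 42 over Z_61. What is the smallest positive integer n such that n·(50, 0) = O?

2P: (50, 0) + (50, 0): same x and y₁ ≡ -y₂, so the sum is O.
2P = O, so the order is 2.

2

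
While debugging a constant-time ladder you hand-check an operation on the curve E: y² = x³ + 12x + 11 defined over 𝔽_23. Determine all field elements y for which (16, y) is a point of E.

x³ + 12x + 11 = 4299 ≡ 21 (mod 23).
21 is a non-residue mod 23; no y exists.

none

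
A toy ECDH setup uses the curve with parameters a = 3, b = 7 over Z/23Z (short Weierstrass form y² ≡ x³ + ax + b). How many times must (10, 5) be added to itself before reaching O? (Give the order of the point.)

2P: tangent at (10, 5): λ = (3·10² + 3)/(2·5) ≡ 4/10. 10⁻¹ ≡ 7 (mod 23) since 10·7 = 70 ≡ 1, so λ ≡ 4·7 ≡ 5.
  x = λ² - 10 - 10 = 25 - 20 ≡ 5; y = λ·(10 - 5) - 5 ≡ 20. → (5, 20)
3P: (5, 20) + (10, 5). λ = (5 - 20)/(10 - 5) ≡ 8/5 mod 23. 5⁻¹ ≡ 14 (mod 23), so λ ≡ 20.
  x = λ² - 5 - 10 = 400 - 15 ≡ 17; y = λ·(5 - 17) - 20 ≡ 16. → (17, 16)
4P: (17, 16) + (10, 5). λ = (5 - 16)/(10 - 17) ≡ 12/16 mod 23. 16⁻¹ ≡ 13 (mod 23), so λ ≡ 18.
  x = λ² - 17 - 10 = 324 - 27 ≡ 21; y = λ·(17 - 21) - 16 ≡ 4. → (21, 4)
5P: (21, 4) + (10, 5). λ = (5 - 4)/(10 - 21) ≡ 1/12 mod 23. 12⁻¹ ≡ 2 (mod 23), so λ ≡ 2.
  x = λ² - 21 - 10 = 4 - 31 ≡ 19; y = λ·(21 - 19) - 4 ≡ 0. → (19, 0)
6P: (19, 0) + (10, 5). λ = (5 - 0)/(10 - 19) ≡ 5/14 mod 23. 14⁻¹ ≡ 5 (mod 23) since 14·5 = 70 ≡ 1, so λ ≡ 2.
  x = λ² - 19 - 10 = 4 - 29 ≡ 21; y = λ·(19 - 21) - 0 ≡ 19. → (21, 19)
7P: (21, 19) + (10, 5). λ = (5 - 19)/(10 - 21) ≡ 9/12 mod 23. 12⁻¹ ≡ 2 (mod 23), so λ ≡ 18.
  x = λ² - 21 - 10 = 324 - 31 ≡ 17; y = λ·(21 - 17) - 19 ≡ 7. → (17, 7)
8P: (17, 7) + (10, 5). λ = (5 - 7)/(10 - 17) ≡ 21/16 mod 23. 16⁻¹ ≡ 13 (mod 23) since 16·13 = 208 ≡ 1, so λ ≡ 20.
  x = λ² - 17 - 10 = 400 - 27 ≡ 5; y = λ·(17 - 5) - 7 ≡ 3. → (5, 3)
9P: (5, 3) + (10, 5). λ = (5 - 3)/(10 - 5) ≡ 2/5 mod 23. 5⁻¹ ≡ 14 (mod 23), so λ ≡ 5.
  x = λ² - 5 - 10 = 25 - 15 ≡ 10; y = λ·(5 - 10) - 3 ≡ 18. → (10, 18)
10P: (10, 18) + (10, 5): same x and y₁ ≡ -y₂, so the sum is O.
10P = O, so the order is 10.

10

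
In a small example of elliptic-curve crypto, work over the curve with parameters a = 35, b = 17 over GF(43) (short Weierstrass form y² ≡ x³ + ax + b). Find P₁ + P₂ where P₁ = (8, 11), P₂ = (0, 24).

(41, 5)

(8, 11) + (0, 24). λ = (24 - 11)/(0 - 8) ≡ 13/35 mod 43. 35⁻¹ ≡ 16 (mod 43) since 35·16 = 560 ≡ 1, so λ ≡ 36.
  x = λ² - 8 - 0 = 1296 - 8 ≡ 41; y = λ·(8 - 41) - 11 ≡ 5. → (41, 5)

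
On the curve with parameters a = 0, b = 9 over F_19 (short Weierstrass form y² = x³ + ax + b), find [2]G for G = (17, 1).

(2, 13)

tangent at (17, 1): λ = (3·17² + 0)/(2·1) ≡ 12/2. 2⁻¹ ≡ 10 (mod 19), so λ ≡ 12·10 ≡ 6.
  x = λ² - 17 - 17 = 36 - 34 ≡ 2; y = λ·(17 - 2) - 1 ≡ 13. → (2, 13)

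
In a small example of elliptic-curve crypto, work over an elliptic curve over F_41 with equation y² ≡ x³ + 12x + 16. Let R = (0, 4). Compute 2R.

(33, 8)

tangent at (0, 4): λ = (3·0² + 12)/(2·4) ≡ 12/8. 8⁻¹ ≡ 36 (mod 41) since 8·36 = 288 ≡ 1, so λ ≡ 12·36 ≡ 22.
  x = λ² - 0 - 0 = 484 - 0 ≡ 33; y = λ·(0 - 33) - 4 ≡ 8. → (33, 8)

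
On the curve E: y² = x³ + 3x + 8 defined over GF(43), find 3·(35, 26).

(21, 42)

Write Q = (35, 26).
Repeated addition: build up to 3Q.
2Q: tangent at (35, 26): λ = (3·35² + 3)/(2·26) ≡ 23/9. 9⁻¹ ≡ 24 (mod 43), so λ ≡ 23·24 ≡ 36.
  x = λ² - 35 - 35 = 1296 - 70 ≡ 22; y = λ·(35 - 22) - 26 ≡ 12. → (22, 12)
3Q: (22, 12) + (35, 26). λ = (26 - 12)/(35 - 22) ≡ 14/13 mod 43. 13⁻¹ ≡ 10 (mod 43), so λ ≡ 11.
  x = λ² - 22 - 35 = 121 - 57 ≡ 21; y = λ·(22 - 21) - 12 ≡ 42. → (21, 42)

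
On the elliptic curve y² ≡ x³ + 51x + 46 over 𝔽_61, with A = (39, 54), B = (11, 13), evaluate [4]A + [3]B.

(23, 37)

First 4A:
Repeated addition: build up to 4A.
2A: tangent at (39, 54): λ = (3·39² + 51)/(2·54) ≡ 39/47. 47⁻¹ ≡ 13 (mod 61), so λ ≡ 39·13 ≡ 19.
  x = λ² - 39 - 39 = 361 - 78 ≡ 39; y = λ·(39 - 39) - 54 ≡ 7. → (39, 7)
3A: (39, 7) + (39, 54): same x and y₁ ≡ -y₂, so the sum is O.
4A: O + (39, 54) = (39, 54) (identity).
4A = (39, 54).
Next 3B:
Repeated addition: build up to 3B.
2B: tangent at (11, 13): λ = (3·11² + 51)/(2·13) ≡ 48/26. 26⁻¹ ≡ 54 (mod 61) since 26·54 = 1404 ≡ 1, so λ ≡ 48·54 ≡ 30.
  x = λ² - 11 - 11 = 900 - 22 ≡ 24; y = λ·(11 - 24) - 13 ≡ 24. → (24, 24)
3B: (24, 24) + (11, 13). λ = (13 - 24)/(11 - 24) ≡ 50/48 mod 61. 48⁻¹ ≡ 14 (mod 61), so λ ≡ 29.
  x = λ² - 24 - 11 = 841 - 35 ≡ 13; y = λ·(24 - 13) - 24 ≡ 51. → (13, 51)
3B = (13, 51).
Finally 4A + 3B:
(39, 54) + (13, 51). λ = (51 - 54)/(13 - 39) ≡ 58/35 mod 61. 35⁻¹ ≡ 7 (mod 61), so λ ≡ 40.
  x = λ² - 39 - 13 = 1600 - 52 ≡ 23; y = λ·(39 - 23) - 54 ≡ 37. → (23, 37)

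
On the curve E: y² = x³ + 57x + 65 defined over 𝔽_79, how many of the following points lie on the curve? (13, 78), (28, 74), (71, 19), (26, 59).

3

(13, 78): 78² ≡ 1, rhs ≡ 1 → on.
(28, 74): 74² ≡ 25, rhs ≡ 71 → off.
(71, 19): 19² ≡ 45, rhs ≡ 45 → on.
(26, 59): 59² ≡ 5, rhs ≡ 5 → on.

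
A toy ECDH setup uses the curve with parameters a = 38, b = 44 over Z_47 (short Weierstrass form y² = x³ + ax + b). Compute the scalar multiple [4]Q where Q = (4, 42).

(38, 17)

Repeated addition: build up to 4Q.
2Q: tangent at (4, 42): λ = (3·4² + 38)/(2·42) ≡ 39/37. 37⁻¹ ≡ 14 (mod 47), so λ ≡ 39·14 ≡ 29.
  x = λ² - 4 - 4 = 841 - 8 ≡ 34; y = λ·(4 - 34) - 42 ≡ 28. → (34, 28)
3Q: (34, 28) + (4, 42). λ = (42 - 28)/(4 - 34) ≡ 14/17 mod 47. 17⁻¹ ≡ 36 (mod 47), so λ ≡ 34.
  x = λ² - 34 - 4 = 1156 - 38 ≡ 37; y = λ·(34 - 37) - 28 ≡ 11. → (37, 11)
4Q: (37, 11) + (4, 42). λ = (42 - 11)/(4 - 37) ≡ 31/14 mod 47. 14⁻¹ ≡ 37 (mod 47), so λ ≡ 19.
  x = λ² - 37 - 4 = 361 - 41 ≡ 38; y = λ·(37 - 38) - 11 ≡ 17. → (38, 17)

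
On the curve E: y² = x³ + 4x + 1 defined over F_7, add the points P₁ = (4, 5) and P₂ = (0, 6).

(0, 1)

(4, 5) + (0, 6). λ = (6 - 5)/(0 - 4) ≡ 1/3 mod 7. 3⁻¹ ≡ 5 (mod 7), so λ ≡ 5.
  x = λ² - 4 - 0 = 25 - 4 ≡ 0; y = λ·(4 - 0) - 5 ≡ 1. → (0, 1)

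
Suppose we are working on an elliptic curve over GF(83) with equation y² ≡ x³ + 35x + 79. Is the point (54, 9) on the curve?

y² = 9² ≡ 81; x³ + 35x + 79 = 159433 ≡ 73 (mod 83). 81 ≠ 73.

no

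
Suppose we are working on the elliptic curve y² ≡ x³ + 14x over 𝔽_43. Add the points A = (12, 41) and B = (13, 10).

(33, 8)

(12, 41) + (13, 10). λ = (10 - 41)/(13 - 12) ≡ 12/1 mod 43. 1⁻¹ ≡ 1 (mod 43) since 1·1 = 1 ≡ 1, so λ ≡ 12.
  x = λ² - 12 - 13 = 144 - 25 ≡ 33; y = λ·(12 - 33) - 41 ≡ 8. → (33, 8)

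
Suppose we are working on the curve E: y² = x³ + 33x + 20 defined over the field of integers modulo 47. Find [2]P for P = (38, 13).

(20, 19)

tangent at (38, 13): λ = (3·38² + 33)/(2·13) ≡ 41/26. 26⁻¹ ≡ 38 (mod 47) since 26·38 = 988 ≡ 1, so λ ≡ 41·38 ≡ 7.
  x = λ² - 38 - 38 = 49 - 76 ≡ 20; y = λ·(38 - 20) - 13 ≡ 19. → (20, 19)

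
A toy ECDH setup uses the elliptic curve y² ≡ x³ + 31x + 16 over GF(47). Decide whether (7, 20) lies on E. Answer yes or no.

y² = 20² ≡ 24; x³ + 31x + 16 = 576 ≡ 12 (mod 47). 24 ≠ 12.

no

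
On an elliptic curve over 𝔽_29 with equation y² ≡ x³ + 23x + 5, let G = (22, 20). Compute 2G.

tangent at (22, 20): λ = (3·22² + 23)/(2·20) ≡ 25/11. 11⁻¹ ≡ 8 (mod 29), so λ ≡ 25·8 ≡ 26.
  x = λ² - 22 - 22 = 676 - 44 ≡ 23; y = λ·(22 - 23) - 20 ≡ 12. → (23, 12)

(23, 12)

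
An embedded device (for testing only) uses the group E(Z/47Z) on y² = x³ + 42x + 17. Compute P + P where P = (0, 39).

(37, 17)

tangent at (0, 39): λ = (3·0² + 42)/(2·39) ≡ 42/31. 31⁻¹ ≡ 44 (mod 47), so λ ≡ 42·44 ≡ 15.
  x = λ² - 0 - 0 = 225 - 0 ≡ 37; y = λ·(0 - 37) - 39 ≡ 17. → (37, 17)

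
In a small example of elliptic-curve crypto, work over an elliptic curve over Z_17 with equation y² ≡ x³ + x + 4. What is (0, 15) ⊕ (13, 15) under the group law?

(0, 15) + (13, 15). λ = (15 - 15)/(13 - 0) ≡ 0/13 mod 17. 13⁻¹ ≡ 4 (mod 17) since 13·4 = 52 ≡ 1, so λ ≡ 0.
  x = λ² - 0 - 13 = 0 - 13 ≡ 4; y = λ·(0 - 4) - 15 ≡ 2. → (4, 2)

(4, 2)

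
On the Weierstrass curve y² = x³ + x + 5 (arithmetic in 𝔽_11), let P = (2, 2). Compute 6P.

Repeated addition: build up to 6P.
2P: tangent at (2, 2): λ = (3·2² + 1)/(2·2) ≡ 2/4. 4⁻¹ ≡ 3 (mod 11), so λ ≡ 2·3 ≡ 6.
  x = λ² - 2 - 2 = 36 - 4 ≡ 10; y = λ·(2 - 10) - 2 ≡ 5. → (10, 5)
3P: (10, 5) + (2, 2). λ = (2 - 5)/(2 - 10) ≡ 8/3 mod 11. 3⁻¹ ≡ 4 (mod 11), so λ ≡ 10.
  x = λ² - 10 - 2 = 100 - 12 ≡ 0; y = λ·(10 - 0) - 5 ≡ 7. → (0, 7)
4P: (0, 7) + (2, 2). λ = (2 - 7)/(2 - 0) ≡ 6/2 mod 11. 2⁻¹ ≡ 6 (mod 11), so λ ≡ 3.
  x = λ² - 0 - 2 = 9 - 2 ≡ 7; y = λ·(0 - 7) - 7 ≡ 5. → (7, 5)
5P: (7, 5) + (2, 2). λ = (2 - 5)/(2 - 7) ≡ 8/6 mod 11. 6⁻¹ ≡ 2 (mod 11), so λ ≡ 5.
  x = λ² - 7 - 2 = 25 - 9 ≡ 5; y = λ·(7 - 5) - 5 ≡ 5. → (5, 5)
6P: (5, 5) + (2, 2). λ = (2 - 5)/(2 - 5) ≡ 8/8 mod 11. 8⁻¹ ≡ 7 (mod 11), so λ ≡ 1.
  x = λ² - 5 - 2 = 1 - 7 ≡ 5; y = λ·(5 - 5) - 5 ≡ 6. → (5, 6)

(5, 6)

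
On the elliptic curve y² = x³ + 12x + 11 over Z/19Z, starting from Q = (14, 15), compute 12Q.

(5, 5)

Repeated addition: build up to 12Q.
2Q: tangent at (14, 15): λ = (3·14² + 12)/(2·15) ≡ 11/11. 11⁻¹ ≡ 7 (mod 19) since 11·7 = 77 ≡ 1, so λ ≡ 11·7 ≡ 1.
  x = λ² - 14 - 14 = 1 - 28 ≡ 11; y = λ·(14 - 11) - 15 ≡ 7. → (11, 7)
3Q: (11, 7) + (14, 15). λ = (15 - 7)/(14 - 11) ≡ 8/3 mod 19. 3⁻¹ ≡ 13 (mod 19) since 3·13 = 39 ≡ 1, so λ ≡ 9.
  x = λ² - 11 - 14 = 81 - 25 ≡ 18; y = λ·(11 - 18) - 7 ≡ 6. → (18, 6)
4Q: (18, 6) + (14, 15). λ = (15 - 6)/(14 - 18) ≡ 9/15 mod 19. 15⁻¹ ≡ 14 (mod 19) since 15·14 = 210 ≡ 1, so λ ≡ 12.
  x = λ² - 18 - 14 = 144 - 32 ≡ 17; y = λ·(18 - 17) - 6 ≡ 6. → (17, 6)
5Q: (17, 6) + (14, 15). λ = (15 - 6)/(14 - 17) ≡ 9/16 mod 19. 16⁻¹ ≡ 6 (mod 19), so λ ≡ 16.
  x = λ² - 17 - 14 = 256 - 31 ≡ 16; y = λ·(17 - 16) - 6 ≡ 10. → (16, 10)
6Q: (16, 10) + (14, 15). λ = (15 - 10)/(14 - 16) ≡ 5/17 mod 19. 17⁻¹ ≡ 9 (mod 19) since 17·9 = 153 ≡ 1, so λ ≡ 7.
  x = λ² - 16 - 14 = 49 - 30 ≡ 0; y = λ·(16 - 0) - 10 ≡ 7. → (0, 7)
7Q: (0, 7) + (14, 15). λ = (15 - 7)/(14 - 0) ≡ 8/14 mod 19. 14⁻¹ ≡ 15 (mod 19), so λ ≡ 6.
  x = λ² - 0 - 14 = 36 - 14 ≡ 3; y = λ·(0 - 3) - 7 ≡ 13. → (3, 13)
8Q: (3, 13) + (14, 15). λ = (15 - 13)/(14 - 3) ≡ 2/11 mod 19. 11⁻¹ ≡ 7 (mod 19), so λ ≡ 14.
  x = λ² - 3 - 14 = 196 - 17 ≡ 8; y = λ·(3 - 8) - 13 ≡ 12. → (8, 12)
9Q: (8, 12) + (14, 15). λ = (15 - 12)/(14 - 8) ≡ 3/6 mod 19. 6⁻¹ ≡ 16 (mod 19), so λ ≡ 10.
  x = λ² - 8 - 14 = 100 - 22 ≡ 2; y = λ·(8 - 2) - 12 ≡ 10. → (2, 10)
10Q: (2, 10) + (14, 15). λ = (15 - 10)/(14 - 2) ≡ 5/12 mod 19. 12⁻¹ ≡ 8 (mod 19), so λ ≡ 2.
  x = λ² - 2 - 14 = 4 - 16 ≡ 7; y = λ·(2 - 7) - 10 ≡ 18. → (7, 18)
11Q: (7, 18) + (14, 15). λ = (15 - 18)/(14 - 7) ≡ 16/7 mod 19. 7⁻¹ ≡ 11 (mod 19) since 7·11 = 77 ≡ 1, so λ ≡ 5.
  x = λ² - 7 - 14 = 25 - 21 ≡ 4; y = λ·(7 - 4) - 18 ≡ 16. → (4, 16)
12Q: (4, 16) + (14, 15). λ = (15 - 16)/(14 - 4) ≡ 18/10 mod 19. 10⁻¹ ≡ 2 (mod 19) since 10·2 = 20 ≡ 1, so λ ≡ 17.
  x = λ² - 4 - 14 = 289 - 18 ≡ 5; y = λ·(4 - 5) - 16 ≡ 5. → (5, 5)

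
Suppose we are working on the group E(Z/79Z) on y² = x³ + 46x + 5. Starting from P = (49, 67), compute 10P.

Double-and-add on 10 = (1010)₂. Start with P = (49, 67) for the leading 1-bit.
double: tangent at (49, 67): λ = (3·49² + 46)/(2·67) ≡ 60/55. 55⁻¹ ≡ 23 (mod 79), so λ ≡ 60·23 ≡ 37.
  x = λ² - 49 - 49 = 1369 - 98 ≡ 7; y = λ·(49 - 7) - 67 ≡ 65. → (7, 65)
double: tangent at (7, 65): λ = (3·7² + 46)/(2·65) ≡ 35/51. 51⁻¹ ≡ 31 (mod 79), so λ ≡ 35·31 ≡ 58.
  x = λ² - 7 - 7 = 3364 - 14 ≡ 32; y = λ·(7 - 32) - 65 ≡ 65. → (32, 65)
add P: (32, 65) + (49, 67). λ = (67 - 65)/(49 - 32) ≡ 2/17 mod 79. 17⁻¹ ≡ 14 (mod 79) since 17·14 = 238 ≡ 1, so λ ≡ 28.
  x = λ² - 32 - 49 = 784 - 81 ≡ 71; y = λ·(32 - 71) - 65 ≡ 28. → (71, 28)
double: tangent at (71, 28): λ = (3·71² + 46)/(2·28) ≡ 1/56. 56⁻¹ ≡ 24 (mod 79) since 56·24 = 1344 ≡ 1, so λ ≡ 1·24 ≡ 24.
  x = λ² - 71 - 71 = 576 - 142 ≡ 39; y = λ·(71 - 39) - 28 ≡ 29. → (39, 29)

(39, 29)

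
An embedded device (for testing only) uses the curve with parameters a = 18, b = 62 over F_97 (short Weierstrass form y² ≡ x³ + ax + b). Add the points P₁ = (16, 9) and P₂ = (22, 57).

(26, 8)

(16, 9) + (22, 57). λ = (57 - 9)/(22 - 16) ≡ 48/6 mod 97. 6⁻¹ ≡ 81 (mod 97), so λ ≡ 8.
  x = λ² - 16 - 22 = 64 - 38 ≡ 26; y = λ·(16 - 26) - 9 ≡ 8. → (26, 8)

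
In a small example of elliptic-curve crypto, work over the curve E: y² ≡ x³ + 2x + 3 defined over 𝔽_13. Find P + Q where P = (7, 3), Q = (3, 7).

(7, 3) + (3, 7). λ = (7 - 3)/(3 - 7) ≡ 4/9 mod 13. 9⁻¹ ≡ 3 (mod 13), so λ ≡ 12.
  x = λ² - 7 - 3 = 144 - 10 ≡ 4; y = λ·(7 - 4) - 3 ≡ 7. → (4, 7)

(4, 7)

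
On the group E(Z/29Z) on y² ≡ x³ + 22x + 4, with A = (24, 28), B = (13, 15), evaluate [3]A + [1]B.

First 3A:
Repeated addition: build up to 3A.
2A: tangent at (24, 28): λ = (3·24² + 22)/(2·28) ≡ 10/27. 27⁻¹ ≡ 14 (mod 29), so λ ≡ 10·14 ≡ 24.
  x = λ² - 24 - 24 = 576 - 48 ≡ 6; y = λ·(24 - 6) - 28 ≡ 27. → (6, 27)
3A: (6, 27) + (24, 28). λ = (28 - 27)/(24 - 6) ≡ 1/18 mod 29. 18⁻¹ ≡ 21 (mod 29), so λ ≡ 21.
  x = λ² - 6 - 24 = 441 - 30 ≡ 5; y = λ·(6 - 5) - 27 ≡ 23. → (5, 23)
3A = (5, 23).
Finally 3A + B:
(5, 23) + (13, 15). λ = (15 - 23)/(13 - 5) ≡ 21/8 mod 29. 8⁻¹ ≡ 11 (mod 29) since 8·11 = 88 ≡ 1, so λ ≡ 28.
  x = λ² - 5 - 13 = 784 - 18 ≡ 12; y = λ·(5 - 12) - 23 ≡ 13. → (12, 13)

(12, 13)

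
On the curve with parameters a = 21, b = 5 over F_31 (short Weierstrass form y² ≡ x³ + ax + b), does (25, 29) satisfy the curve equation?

y² = 29² ≡ 4; x³ + 21x + 5 = 16155 ≡ 4 (mod 31). 4 = 4.

yes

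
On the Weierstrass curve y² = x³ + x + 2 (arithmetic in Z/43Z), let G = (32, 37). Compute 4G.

Repeated addition: build up to 4G.
2G: tangent at (32, 37): λ = (3·32² + 1)/(2·37) ≡ 20/31. 31⁻¹ ≡ 25 (mod 43), so λ ≡ 20·25 ≡ 27.
  x = λ² - 32 - 32 = 729 - 64 ≡ 20; y = λ·(32 - 20) - 37 ≡ 29. → (20, 29)
3G: (20, 29) + (32, 37). λ = (37 - 29)/(32 - 20) ≡ 8/12 mod 43. 12⁻¹ ≡ 18 (mod 43), so λ ≡ 15.
  x = λ² - 20 - 32 = 225 - 52 ≡ 1; y = λ·(20 - 1) - 29 ≡ 41. → (1, 41)
4G: (1, 41) + (32, 37). λ = (37 - 41)/(32 - 1) ≡ 39/31 mod 43. 31⁻¹ ≡ 25 (mod 43), so λ ≡ 29.
  x = λ² - 1 - 32 = 841 - 33 ≡ 34; y = λ·(1 - 34) - 41 ≡ 34. → (34, 34)

(34, 34)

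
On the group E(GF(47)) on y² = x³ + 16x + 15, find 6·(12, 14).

(19, 9)

Write G = (12, 14).
Double-and-add on 6 = (110)₂. Start with G = (12, 14) for the leading 1-bit.
double: tangent at (12, 14): λ = (3·12² + 16)/(2·14) ≡ 25/28. 28⁻¹ ≡ 42 (mod 47) since 28·42 = 1176 ≡ 1, so λ ≡ 25·42 ≡ 16.
  x = λ² - 12 - 12 = 256 - 24 ≡ 44; y = λ·(12 - 44) - 14 ≡ 38. → (44, 38)
add G: (44, 38) + (12, 14). λ = (14 - 38)/(12 - 44) ≡ 23/15 mod 47. 15⁻¹ ≡ 22 (mod 47), so λ ≡ 36.
  x = λ² - 44 - 12 = 1296 - 56 ≡ 18; y = λ·(44 - 18) - 38 ≡ 5. → (18, 5)
double: tangent at (18, 5): λ = (3·18² + 16)/(2·5) ≡ 1/10. 10⁻¹ ≡ 33 (mod 47), so λ ≡ 1·33 ≡ 33.
  x = λ² - 18 - 18 = 1089 - 36 ≡ 19; y = λ·(18 - 19) - 5 ≡ 9. → (19, 9)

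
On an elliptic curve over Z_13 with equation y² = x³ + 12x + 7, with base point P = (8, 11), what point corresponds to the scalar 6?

(6, 3)

Double-and-add on 6 = (110)₂. Start with P = (8, 11) for the leading 1-bit.
double: tangent at (8, 11): λ = (3·8² + 12)/(2·11) ≡ 9/9. 9⁻¹ ≡ 3 (mod 13), so λ ≡ 9·3 ≡ 1.
  x = λ² - 8 - 8 = 1 - 16 ≡ 11; y = λ·(8 - 11) - 11 ≡ 12. → (11, 12)
add P: (11, 12) + (8, 11). λ = (11 - 12)/(8 - 11) ≡ 12/10 mod 13. 10⁻¹ ≡ 4 (mod 13) since 10·4 = 40 ≡ 1, so λ ≡ 9.
  x = λ² - 11 - 8 = 81 - 19 ≡ 10; y = λ·(11 - 10) - 12 ≡ 10. → (10, 10)
double: tangent at (10, 10): λ = (3·10² + 12)/(2·10) ≡ 0/7. 7⁻¹ ≡ 2 (mod 13), so λ ≡ 0·2 ≡ 0.
  x = λ² - 10 - 10 = 0 - 20 ≡ 6; y = λ·(10 - 6) - 10 ≡ 3. → (6, 3)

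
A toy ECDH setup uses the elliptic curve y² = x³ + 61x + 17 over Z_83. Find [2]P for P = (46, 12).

(59, 82)

tangent at (46, 12): λ = (3·46² + 61)/(2·12) ≡ 18/24. 24⁻¹ ≡ 45 (mod 83) since 24·45 = 1080 ≡ 1, so λ ≡ 18·45 ≡ 63.
  x = λ² - 46 - 46 = 3969 - 92 ≡ 59; y = λ·(46 - 59) - 12 ≡ 82. → (59, 82)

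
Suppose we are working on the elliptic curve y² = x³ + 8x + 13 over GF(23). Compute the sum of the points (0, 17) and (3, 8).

(0, 17) + (3, 8). λ = (8 - 17)/(3 - 0) ≡ 14/3 mod 23. 3⁻¹ ≡ 8 (mod 23), so λ ≡ 20.
  x = λ² - 0 - 3 = 400 - 3 ≡ 6; y = λ·(0 - 6) - 17 ≡ 1. → (6, 1)

(6, 1)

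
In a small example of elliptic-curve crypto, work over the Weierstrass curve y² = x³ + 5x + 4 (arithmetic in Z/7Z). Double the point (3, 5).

(2, 1)

tangent at (3, 5): λ = (3·3² + 5)/(2·5) ≡ 4/3. 3⁻¹ ≡ 5 (mod 7), so λ ≡ 4·5 ≡ 6.
  x = λ² - 3 - 3 = 36 - 6 ≡ 2; y = λ·(3 - 2) - 5 ≡ 1. → (2, 1)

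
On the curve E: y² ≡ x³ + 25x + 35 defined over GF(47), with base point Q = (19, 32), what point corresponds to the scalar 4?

(29, 2)

Double-and-add on 4 = (100)₂. Start with Q = (19, 32) for the leading 1-bit.
double: tangent at (19, 32): λ = (3·19² + 25)/(2·32) ≡ 27/17. 17⁻¹ ≡ 36 (mod 47), so λ ≡ 27·36 ≡ 32.
  x = λ² - 19 - 19 = 1024 - 38 ≡ 46; y = λ·(19 - 46) - 32 ≡ 44. → (46, 44)
double: tangent at (46, 44): λ = (3·46² + 25)/(2·44) ≡ 28/41. 41⁻¹ ≡ 39 (mod 47), so λ ≡ 28·39 ≡ 11.
  x = λ² - 46 - 46 = 121 - 92 ≡ 29; y = λ·(46 - 29) - 44 ≡ 2. → (29, 2)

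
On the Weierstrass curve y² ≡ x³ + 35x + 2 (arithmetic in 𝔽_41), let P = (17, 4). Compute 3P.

Repeated addition: build up to 3P.
2P: tangent at (17, 4): λ = (3·17² + 35)/(2·4) ≡ 0/8. 8⁻¹ ≡ 36 (mod 41) since 8·36 = 288 ≡ 1, so λ ≡ 0·36 ≡ 0.
  x = λ² - 17 - 17 = 0 - 34 ≡ 7; y = λ·(17 - 7) - 4 ≡ 37. → (7, 37)
3P: (7, 37) + (17, 4). λ = (4 - 37)/(17 - 7) ≡ 8/10 mod 41. 10⁻¹ ≡ 37 (mod 41) since 10·37 = 370 ≡ 1, so λ ≡ 9.
  x = λ² - 7 - 17 = 81 - 24 ≡ 16; y = λ·(7 - 16) - 37 ≡ 5. → (16, 5)

(16, 5)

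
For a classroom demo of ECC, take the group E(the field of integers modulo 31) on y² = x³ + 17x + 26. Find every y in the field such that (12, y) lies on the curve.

6, 25

x³ + 17x + 26 = 1958 ≡ 5 (mod 31).
Square roots of 5 mod 31: 6 and 25 (since 6² = 36 ≡ 5).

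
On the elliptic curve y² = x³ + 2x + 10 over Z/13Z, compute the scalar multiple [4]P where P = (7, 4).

(0, 6)

Double-and-add on 4 = (100)₂. Start with P = (7, 4) for the leading 1-bit.
double: tangent at (7, 4): λ = (3·7² + 2)/(2·4) ≡ 6/8. 8⁻¹ ≡ 5 (mod 13), so λ ≡ 6·5 ≡ 4.
  x = λ² - 7 - 7 = 16 - 14 ≡ 2; y = λ·(7 - 2) - 4 ≡ 3. → (2, 3)
double: tangent at (2, 3): λ = (3·2² + 2)/(2·3) ≡ 1/6. 6⁻¹ ≡ 11 (mod 13), so λ ≡ 1·11 ≡ 11.
  x = λ² - 2 - 2 = 121 - 4 ≡ 0; y = λ·(2 - 0) - 3 ≡ 6. → (0, 6)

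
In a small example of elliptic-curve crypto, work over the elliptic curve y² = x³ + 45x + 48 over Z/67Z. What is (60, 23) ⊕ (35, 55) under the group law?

(49, 46)

(60, 23) + (35, 55). λ = (55 - 23)/(35 - 60) ≡ 32/42 mod 67. 42⁻¹ ≡ 8 (mod 67), so λ ≡ 55.
  x = λ² - 60 - 35 = 3025 - 95 ≡ 49; y = λ·(60 - 49) - 23 ≡ 46. → (49, 46)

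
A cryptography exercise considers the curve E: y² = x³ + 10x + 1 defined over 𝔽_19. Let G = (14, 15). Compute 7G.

(16, 1)

Double-and-add on 7 = (111)₂. Start with G = (14, 15) for the leading 1-bit.
double: tangent at (14, 15): λ = (3·14² + 10)/(2·15) ≡ 9/11. 11⁻¹ ≡ 7 (mod 19), so λ ≡ 9·7 ≡ 6.
  x = λ² - 14 - 14 = 36 - 28 ≡ 8; y = λ·(14 - 8) - 15 ≡ 2. → (8, 2)
add G: (8, 2) + (14, 15). λ = (15 - 2)/(14 - 8) ≡ 13/6 mod 19. 6⁻¹ ≡ 16 (mod 19), so λ ≡ 18.
  x = λ² - 8 - 14 = 324 - 22 ≡ 17; y = λ·(8 - 17) - 2 ≡ 7. → (17, 7)
double: tangent at (17, 7): λ = (3·17² + 10)/(2·7) ≡ 3/14. 14⁻¹ ≡ 15 (mod 19), so λ ≡ 3·15 ≡ 7.
  x = λ² - 17 - 17 = 49 - 34 ≡ 15; y = λ·(17 - 15) - 7 ≡ 7. → (15, 7)
add G: (15, 7) + (14, 15). λ = (15 - 7)/(14 - 15) ≡ 8/18 mod 19. 18⁻¹ ≡ 18 (mod 19) since 18·18 = 324 ≡ 1, so λ ≡ 11.
  x = λ² - 15 - 14 = 121 - 29 ≡ 16; y = λ·(15 - 16) - 7 ≡ 1. → (16, 1)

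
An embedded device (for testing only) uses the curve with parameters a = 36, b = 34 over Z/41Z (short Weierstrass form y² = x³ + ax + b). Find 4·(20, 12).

(19, 22)

Write P = (20, 12).
Repeated addition: build up to 4P.
2P: tangent at (20, 12): λ = (3·20² + 36)/(2·12) ≡ 6/24. 24⁻¹ ≡ 12 (mod 41) since 24·12 = 288 ≡ 1, so λ ≡ 6·12 ≡ 31.
  x = λ² - 20 - 20 = 961 - 40 ≡ 19; y = λ·(20 - 19) - 12 ≡ 19. → (19, 19)
3P: (19, 19) + (20, 12). λ = (12 - 19)/(20 - 19) ≡ 34/1 mod 41. 1⁻¹ ≡ 1 (mod 41), so λ ≡ 34.
  x = λ² - 19 - 20 = 1156 - 39 ≡ 10; y = λ·(19 - 10) - 19 ≡ 0. → (10, 0)
4P: (10, 0) + (20, 12). λ = (12 - 0)/(20 - 10) ≡ 12/10 mod 41. 10⁻¹ ≡ 37 (mod 41), so λ ≡ 34.
  x = λ² - 10 - 20 = 1156 - 30 ≡ 19; y = λ·(10 - 19) - 0 ≡ 22. → (19, 22)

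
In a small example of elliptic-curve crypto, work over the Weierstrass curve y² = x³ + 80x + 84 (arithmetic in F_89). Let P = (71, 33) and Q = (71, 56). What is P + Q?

O

The two points share x = 71 and their y-coordinates satisfy 33 + 56 ≡ 0 (mod 89), so they are inverses. Their sum is 𝒪.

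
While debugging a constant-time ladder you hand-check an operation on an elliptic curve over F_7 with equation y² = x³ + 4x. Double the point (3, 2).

(2, 4)

tangent at (3, 2): λ = (3·3² + 4)/(2·2) ≡ 3/4. 4⁻¹ ≡ 2 (mod 7), so λ ≡ 3·2 ≡ 6.
  x = λ² - 3 - 3 = 36 - 6 ≡ 2; y = λ·(3 - 2) - 2 ≡ 4. → (2, 4)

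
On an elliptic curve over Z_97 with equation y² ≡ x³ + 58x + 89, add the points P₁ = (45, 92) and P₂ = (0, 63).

(87, 62)

(45, 92) + (0, 63). λ = (63 - 92)/(0 - 45) ≡ 68/52 mod 97. 52⁻¹ ≡ 28 (mod 97) since 52·28 = 1456 ≡ 1, so λ ≡ 61.
  x = λ² - 45 - 0 = 3721 - 45 ≡ 87; y = λ·(45 - 87) - 92 ≡ 62. → (87, 62)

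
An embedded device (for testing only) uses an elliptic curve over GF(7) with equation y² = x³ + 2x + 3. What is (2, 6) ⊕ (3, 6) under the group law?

(2, 1)

(2, 6) + (3, 6). λ = (6 - 6)/(3 - 2) ≡ 0/1 mod 7. 1⁻¹ ≡ 1 (mod 7) since 1·1 = 1 ≡ 1, so λ ≡ 0.
  x = λ² - 2 - 3 = 0 - 5 ≡ 2; y = λ·(2 - 2) - 6 ≡ 1. → (2, 1)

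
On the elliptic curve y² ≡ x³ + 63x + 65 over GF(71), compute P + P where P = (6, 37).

tangent at (6, 37): λ = (3·6² + 63)/(2·37) ≡ 29/3. 3⁻¹ ≡ 24 (mod 71) since 3·24 = 72 ≡ 1, so λ ≡ 29·24 ≡ 57.
  x = λ² - 6 - 6 = 3249 - 12 ≡ 42; y = λ·(6 - 42) - 37 ≡ 41. → (42, 41)

(42, 41)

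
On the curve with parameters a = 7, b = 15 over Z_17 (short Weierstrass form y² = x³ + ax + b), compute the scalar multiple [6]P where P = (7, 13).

Repeated addition: build up to 6P.
2P: tangent at (7, 13): λ = (3·7² + 7)/(2·13) ≡ 1/9. 9⁻¹ ≡ 2 (mod 17) since 9·2 = 18 ≡ 1, so λ ≡ 1·2 ≡ 2.
  x = λ² - 7 - 7 = 4 - 14 ≡ 7; y = λ·(7 - 7) - 13 ≡ 4. → (7, 4)
3P: (7, 4) + (7, 13): same x and y₁ ≡ -y₂, so the sum is O.
4P: O + (7, 13) = (7, 13) (identity).
5P: tangent at (7, 13): λ = (3·7² + 7)/(2·13) ≡ 1/9. 9⁻¹ ≡ 2 (mod 17), so λ ≡ 1·2 ≡ 2.
  x = λ² - 7 - 7 = 4 - 14 ≡ 7; y = λ·(7 - 7) - 13 ≡ 4. → (7, 4)
6P: (7, 4) + (7, 13): same x and y₁ ≡ -y₂, so the sum is O.

O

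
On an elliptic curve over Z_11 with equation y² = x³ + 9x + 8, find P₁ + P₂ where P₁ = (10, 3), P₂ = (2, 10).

(2, 1)

(10, 3) + (2, 10). λ = (10 - 3)/(2 - 10) ≡ 7/3 mod 11. 3⁻¹ ≡ 4 (mod 11), so λ ≡ 6.
  x = λ² - 10 - 2 = 36 - 12 ≡ 2; y = λ·(10 - 2) - 3 ≡ 1. → (2, 1)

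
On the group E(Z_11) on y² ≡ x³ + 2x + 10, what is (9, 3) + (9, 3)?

tangent at (9, 3): λ = (3·9² + 2)/(2·3) ≡ 3/6. 6⁻¹ ≡ 2 (mod 11) since 6·2 = 12 ≡ 1, so λ ≡ 3·2 ≡ 6.
  x = λ² - 9 - 9 = 36 - 18 ≡ 7; y = λ·(9 - 7) - 3 ≡ 9. → (7, 9)

(7, 9)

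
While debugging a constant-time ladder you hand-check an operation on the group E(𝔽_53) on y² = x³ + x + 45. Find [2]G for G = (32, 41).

(4, 22)

tangent at (32, 41): λ = (3·32² + 1)/(2·41) ≡ 52/29. 29⁻¹ ≡ 11 (mod 53), so λ ≡ 52·11 ≡ 42.
  x = λ² - 32 - 32 = 1764 - 64 ≡ 4; y = λ·(32 - 4) - 41 ≡ 22. → (4, 22)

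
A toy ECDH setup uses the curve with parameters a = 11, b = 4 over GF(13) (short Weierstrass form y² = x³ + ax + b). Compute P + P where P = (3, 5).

(10, 10)

tangent at (3, 5): λ = (3·3² + 11)/(2·5) ≡ 12/10. 10⁻¹ ≡ 4 (mod 13), so λ ≡ 12·4 ≡ 9.
  x = λ² - 3 - 3 = 81 - 6 ≡ 10; y = λ·(3 - 10) - 5 ≡ 10. → (10, 10)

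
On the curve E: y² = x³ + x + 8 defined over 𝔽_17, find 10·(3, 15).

O

Write P = (3, 15).
Repeated addition: build up to 10P.
2P: tangent at (3, 15): λ = (3·3² + 1)/(2·15) ≡ 11/13. 13⁻¹ ≡ 4 (mod 17), so λ ≡ 11·4 ≡ 10.
  x = λ² - 3 - 3 = 100 - 6 ≡ 9; y = λ·(3 - 9) - 15 ≡ 10. → (9, 10)
3P: (9, 10) + (3, 15). λ = (15 - 10)/(3 - 9) ≡ 5/11 mod 17. 11⁻¹ ≡ 14 (mod 17), so λ ≡ 2.
  x = λ² - 9 - 3 = 4 - 12 ≡ 9; y = λ·(9 - 9) - 10 ≡ 7. → (9, 7)
4P: (9, 7) + (3, 15). λ = (15 - 7)/(3 - 9) ≡ 8/11 mod 17. 11⁻¹ ≡ 14 (mod 17), so λ ≡ 10.
  x = λ² - 9 - 3 = 100 - 12 ≡ 3; y = λ·(9 - 3) - 7 ≡ 2. → (3, 2)
5P: (3, 2) + (3, 15): same x and y₁ ≡ -y₂, so the sum is O.
6P: O + (3, 15) = (3, 15) (identity).
7P: tangent at (3, 15): λ = (3·3² + 1)/(2·15) ≡ 11/13. 13⁻¹ ≡ 4 (mod 17) since 13·4 = 52 ≡ 1, so λ ≡ 11·4 ≡ 10.
  x = λ² - 3 - 3 = 100 - 6 ≡ 9; y = λ·(3 - 9) - 15 ≡ 10. → (9, 10)
8P: (9, 10) + (3, 15). λ = (15 - 10)/(3 - 9) ≡ 5/11 mod 17. 11⁻¹ ≡ 14 (mod 17) since 11·14 = 154 ≡ 1, so λ ≡ 2.
  x = λ² - 9 - 3 = 4 - 12 ≡ 9; y = λ·(9 - 9) - 10 ≡ 7. → (9, 7)
9P: (9, 7) + (3, 15). λ = (15 - 7)/(3 - 9) ≡ 8/11 mod 17. 11⁻¹ ≡ 14 (mod 17), so λ ≡ 10.
  x = λ² - 9 - 3 = 100 - 12 ≡ 3; y = λ·(9 - 3) - 7 ≡ 2. → (3, 2)
10P: (3, 2) + (3, 15): same x and y₁ ≡ -y₂, so the sum is O.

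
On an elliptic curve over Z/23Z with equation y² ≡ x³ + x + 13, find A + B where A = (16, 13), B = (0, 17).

(20, 11)

(16, 13) + (0, 17). λ = (17 - 13)/(0 - 16) ≡ 4/7 mod 23. 7⁻¹ ≡ 10 (mod 23), so λ ≡ 17.
  x = λ² - 16 - 0 = 289 - 16 ≡ 20; y = λ·(16 - 20) - 13 ≡ 11. → (20, 11)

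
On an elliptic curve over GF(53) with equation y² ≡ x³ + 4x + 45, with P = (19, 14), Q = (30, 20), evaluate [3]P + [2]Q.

(25, 20)

First 3P:
Repeated addition: build up to 3P.
2P: tangent at (19, 14): λ = (3·19² + 4)/(2·14) ≡ 27/28. 28⁻¹ ≡ 36 (mod 53), so λ ≡ 27·36 ≡ 18.
  x = λ² - 19 - 19 = 324 - 38 ≡ 21; y = λ·(19 - 21) - 14 ≡ 3. → (21, 3)
3P: (21, 3) + (19, 14). λ = (14 - 3)/(19 - 21) ≡ 11/51 mod 53. 51⁻¹ ≡ 26 (mod 53), so λ ≡ 21.
  x = λ² - 21 - 19 = 441 - 40 ≡ 30; y = λ·(21 - 30) - 3 ≡ 20. → (30, 20)
3P = (30, 20).
Next 2Q:
Repeated addition: build up to 2Q.
2Q: tangent at (30, 20): λ = (3·30² + 4)/(2·20) ≡ 1/40. 40⁻¹ ≡ 4 (mod 53), so λ ≡ 1·4 ≡ 4.
  x = λ² - 30 - 30 = 16 - 60 ≡ 9; y = λ·(30 - 9) - 20 ≡ 11. → (9, 11)
2Q = (9, 11).
Finally 3P + 2Q:
(30, 20) + (9, 11). λ = (11 - 20)/(9 - 30) ≡ 44/32 mod 53. 32⁻¹ ≡ 5 (mod 53), so λ ≡ 8.
  x = λ² - 30 - 9 = 64 - 39 ≡ 25; y = λ·(30 - 25) - 20 ≡ 20. → (25, 20)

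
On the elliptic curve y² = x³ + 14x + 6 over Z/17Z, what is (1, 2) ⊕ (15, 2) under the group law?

(1, 2) + (15, 2). λ = (2 - 2)/(15 - 1) ≡ 0/14 mod 17. 14⁻¹ ≡ 11 (mod 17), so λ ≡ 0.
  x = λ² - 1 - 15 = 0 - 16 ≡ 1; y = λ·(1 - 1) - 2 ≡ 15. → (1, 15)

(1, 15)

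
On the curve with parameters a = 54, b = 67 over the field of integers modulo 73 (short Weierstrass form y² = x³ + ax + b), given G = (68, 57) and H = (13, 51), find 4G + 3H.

(61, 10)

First 4G:
Double-and-add on 4 = (100)₂. Start with G = (68, 57) for the leading 1-bit.
double: tangent at (68, 57): λ = (3·68² + 54)/(2·57) ≡ 56/41. 41⁻¹ ≡ 57 (mod 73), so λ ≡ 56·57 ≡ 53.
  x = λ² - 68 - 68 = 2809 - 136 ≡ 45; y = λ·(68 - 45) - 57 ≡ 67. → (45, 67)
double: tangent at (45, 67): λ = (3·45² + 54)/(2·67) ≡ 70/61. 61⁻¹ ≡ 6 (mod 73) since 61·6 = 366 ≡ 1, so λ ≡ 70·6 ≡ 55.
  x = λ² - 45 - 45 = 3025 - 90 ≡ 15; y = λ·(45 - 15) - 67 ≡ 50. → (15, 50)
4G = (15, 50).
Next 3H:
Repeated addition: build up to 3H.
2H: tangent at (13, 51): λ = (3·13² + 54)/(2·51) ≡ 50/29. 29⁻¹ ≡ 68 (mod 73), so λ ≡ 50·68 ≡ 42.
  x = λ² - 13 - 13 = 1764 - 26 ≡ 59; y = λ·(13 - 59) - 51 ≡ 61. → (59, 61)
3H: (59, 61) + (13, 51). λ = (51 - 61)/(13 - 59) ≡ 63/27 mod 73. 27⁻¹ ≡ 46 (mod 73), so λ ≡ 51.
  x = λ² - 59 - 13 = 2601 - 72 ≡ 47; y = λ·(59 - 47) - 61 ≡ 40. → (47, 40)
3H = (47, 40).
Finally 4G + 3H:
(15, 50) + (47, 40). λ = (40 - 50)/(47 - 15) ≡ 63/32 mod 73. 32⁻¹ ≡ 16 (mod 73), so λ ≡ 59.
  x = λ² - 15 - 47 = 3481 - 62 ≡ 61; y = λ·(15 - 61) - 50 ≡ 10. → (61, 10)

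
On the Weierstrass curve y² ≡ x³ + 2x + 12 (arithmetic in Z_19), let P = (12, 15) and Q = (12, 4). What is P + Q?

The two points share x = 12 and their y-coordinates satisfy 15 + 4 ≡ 0 (mod 19), so they are inverses. Their sum is O.

O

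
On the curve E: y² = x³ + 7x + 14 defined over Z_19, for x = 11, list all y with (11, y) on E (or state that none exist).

x³ + 7x + 14 = 1422 ≡ 16 (mod 19).
Square roots of 16 mod 19: 4 and 15 (since 4² = 16 ≡ 16).

4, 15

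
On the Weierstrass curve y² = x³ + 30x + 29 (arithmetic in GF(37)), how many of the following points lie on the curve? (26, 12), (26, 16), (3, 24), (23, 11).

(26, 12): 12² ≡ 33, rhs ≡ 33 → on.
(26, 16): 16² ≡ 34, rhs ≡ 33 → off.
(3, 24): 24² ≡ 21, rhs ≡ 35 → off.
(23, 11): 11² ≡ 10, rhs ≡ 10 → on.

2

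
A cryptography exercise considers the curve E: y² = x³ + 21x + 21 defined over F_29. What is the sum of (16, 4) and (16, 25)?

The two points share x = 16 and their y-coordinates satisfy 4 + 25 ≡ 0 (mod 29), so they are inverses. Their sum is the point at infinity.

O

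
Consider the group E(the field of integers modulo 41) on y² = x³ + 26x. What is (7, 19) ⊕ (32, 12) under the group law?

(7, 19) + (32, 12). λ = (12 - 19)/(32 - 7) ≡ 34/25 mod 41. 25⁻¹ ≡ 23 (mod 41), so λ ≡ 3.
  x = λ² - 7 - 32 = 9 - 39 ≡ 11; y = λ·(7 - 11) - 19 ≡ 10. → (11, 10)

(11, 10)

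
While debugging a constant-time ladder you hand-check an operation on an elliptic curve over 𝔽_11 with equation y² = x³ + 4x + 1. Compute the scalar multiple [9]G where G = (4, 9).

Double-and-add on 9 = (1001)₂. Start with G = (4, 9) for the leading 1-bit.
double: tangent at (4, 9): λ = (3·4² + 4)/(2·9) ≡ 8/7. 7⁻¹ ≡ 8 (mod 11) since 7·8 = 56 ≡ 1, so λ ≡ 8·8 ≡ 9.
  x = λ² - 4 - 4 = 81 - 8 ≡ 7; y = λ·(4 - 7) - 9 ≡ 8. → (7, 8)
double: tangent at (7, 8): λ = (3·7² + 4)/(2·8) ≡ 8/5. 5⁻¹ ≡ 9 (mod 11) since 5·9 = 45 ≡ 1, so λ ≡ 8·9 ≡ 6.
  x = λ² - 7 - 7 = 36 - 14 ≡ 0; y = λ·(7 - 0) - 8 ≡ 1. → (0, 1)
double: tangent at (0, 1): λ = (3·0² + 4)/(2·1) ≡ 4/2. 2⁻¹ ≡ 6 (mod 11), so λ ≡ 4·6 ≡ 2.
  x = λ² - 0 - 0 = 4 - 0 ≡ 4; y = λ·(0 - 4) - 1 ≡ 2. → (4, 2)
add G: (4, 2) + (4, 9): same x and y₁ ≡ -y₂, so the sum is O.

O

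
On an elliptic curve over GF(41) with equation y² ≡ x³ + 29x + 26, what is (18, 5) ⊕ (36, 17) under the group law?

(18, 5) + (36, 17). λ = (17 - 5)/(36 - 18) ≡ 12/18 mod 41. 18⁻¹ ≡ 16 (mod 41), so λ ≡ 28.
  x = λ² - 18 - 36 = 784 - 54 ≡ 33; y = λ·(18 - 33) - 5 ≡ 26. → (33, 26)

(33, 26)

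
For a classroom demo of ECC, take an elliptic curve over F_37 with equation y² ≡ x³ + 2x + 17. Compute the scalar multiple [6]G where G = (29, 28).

Double-and-add on 6 = (110)₂. Start with G = (29, 28) for the leading 1-bit.
double: tangent at (29, 28): λ = (3·29² + 2)/(2·28) ≡ 9/19. 19⁻¹ ≡ 2 (mod 37), so λ ≡ 9·2 ≡ 18.
  x = λ² - 29 - 29 = 324 - 58 ≡ 7; y = λ·(29 - 7) - 28 ≡ 35. → (7, 35)
add G: (7, 35) + (29, 28). λ = (28 - 35)/(29 - 7) ≡ 30/22 mod 37. 22⁻¹ ≡ 32 (mod 37), so λ ≡ 35.
  x = λ² - 7 - 29 = 1225 - 36 ≡ 5; y = λ·(7 - 5) - 35 ≡ 35. → (5, 35)
double: tangent at (5, 35): λ = (3·5² + 2)/(2·35) ≡ 3/33. 33⁻¹ ≡ 9 (mod 37), so λ ≡ 3·9 ≡ 27.
  x = λ² - 5 - 5 = 729 - 10 ≡ 16; y = λ·(5 - 16) - 35 ≡ 1. → (16, 1)

(16, 1)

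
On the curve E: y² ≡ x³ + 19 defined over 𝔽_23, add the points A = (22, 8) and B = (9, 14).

(8, 5)

(22, 8) + (9, 14). λ = (14 - 8)/(9 - 22) ≡ 6/10 mod 23. 10⁻¹ ≡ 7 (mod 23), so λ ≡ 19.
  x = λ² - 22 - 9 = 361 - 31 ≡ 8; y = λ·(22 - 8) - 8 ≡ 5. → (8, 5)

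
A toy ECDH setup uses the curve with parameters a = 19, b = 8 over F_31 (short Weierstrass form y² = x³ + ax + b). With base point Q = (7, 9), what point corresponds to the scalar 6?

(22, 10)

Repeated addition: build up to 6Q.
2Q: tangent at (7, 9): λ = (3·7² + 19)/(2·9) ≡ 11/18. 18⁻¹ ≡ 19 (mod 31) since 18·19 = 342 ≡ 1, so λ ≡ 11·19 ≡ 23.
  x = λ² - 7 - 7 = 529 - 14 ≡ 19; y = λ·(7 - 19) - 9 ≡ 25. → (19, 25)
3Q: (19, 25) + (7, 9). λ = (9 - 25)/(7 - 19) ≡ 15/19 mod 31. 19⁻¹ ≡ 18 (mod 31), so λ ≡ 22.
  x = λ² - 19 - 7 = 484 - 26 ≡ 24; y = λ·(19 - 24) - 25 ≡ 20. → (24, 20)
4Q: (24, 20) + (7, 9). λ = (9 - 20)/(7 - 24) ≡ 20/14 mod 31. 14⁻¹ ≡ 20 (mod 31) since 14·20 = 280 ≡ 1, so λ ≡ 28.
  x = λ² - 24 - 7 = 784 - 31 ≡ 9; y = λ·(24 - 9) - 20 ≡ 28. → (9, 28)
5Q: (9, 28) + (7, 9). λ = (9 - 28)/(7 - 9) ≡ 12/29 mod 31. 29⁻¹ ≡ 15 (mod 31), so λ ≡ 25.
  x = λ² - 9 - 7 = 625 - 16 ≡ 20; y = λ·(9 - 20) - 28 ≡ 7. → (20, 7)
6Q: (20, 7) + (7, 9). λ = (9 - 7)/(7 - 20) ≡ 2/18 mod 31. 18⁻¹ ≡ 19 (mod 31), so λ ≡ 7.
  x = λ² - 20 - 7 = 49 - 27 ≡ 22; y = λ·(20 - 22) - 7 ≡ 10. → (22, 10)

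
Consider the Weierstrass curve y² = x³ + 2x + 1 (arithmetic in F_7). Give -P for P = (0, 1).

(0, 6)

-(0, 1) = (0, -1 mod 7) = (0, 6).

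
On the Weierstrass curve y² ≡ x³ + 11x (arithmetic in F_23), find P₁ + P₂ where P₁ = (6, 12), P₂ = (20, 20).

(6, 12) + (20, 20). λ = (20 - 12)/(20 - 6) ≡ 8/14 mod 23. 14⁻¹ ≡ 5 (mod 23), so λ ≡ 17.
  x = λ² - 6 - 20 = 289 - 26 ≡ 10; y = λ·(6 - 10) - 12 ≡ 12. → (10, 12)

(10, 12)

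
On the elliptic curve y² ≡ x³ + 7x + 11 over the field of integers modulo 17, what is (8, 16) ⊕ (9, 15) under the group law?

(8, 16) + (9, 15). λ = (15 - 16)/(9 - 8) ≡ 16/1 mod 17. 1⁻¹ ≡ 1 (mod 17) since 1·1 = 1 ≡ 1, so λ ≡ 16.
  x = λ² - 8 - 9 = 256 - 17 ≡ 1; y = λ·(8 - 1) - 16 ≡ 11. → (1, 11)

(1, 11)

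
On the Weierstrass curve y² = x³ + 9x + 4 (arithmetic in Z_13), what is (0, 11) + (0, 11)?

tangent at (0, 11): λ = (3·0² + 9)/(2·11) ≡ 9/9. 9⁻¹ ≡ 3 (mod 13) since 9·3 = 27 ≡ 1, so λ ≡ 9·3 ≡ 1.
  x = λ² - 0 - 0 = 1 - 0 ≡ 1; y = λ·(0 - 1) - 11 ≡ 1. → (1, 1)

(1, 1)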